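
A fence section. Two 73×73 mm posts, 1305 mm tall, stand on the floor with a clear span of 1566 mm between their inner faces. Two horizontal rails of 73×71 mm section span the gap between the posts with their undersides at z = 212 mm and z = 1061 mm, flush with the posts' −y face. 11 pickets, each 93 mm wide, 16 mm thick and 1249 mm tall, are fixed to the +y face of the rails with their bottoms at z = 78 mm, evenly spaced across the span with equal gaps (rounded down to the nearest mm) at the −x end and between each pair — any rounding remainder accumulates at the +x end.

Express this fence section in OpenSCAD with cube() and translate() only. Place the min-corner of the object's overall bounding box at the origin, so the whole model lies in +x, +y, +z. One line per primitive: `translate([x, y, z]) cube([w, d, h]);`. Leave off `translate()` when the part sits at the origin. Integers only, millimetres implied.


cube([73, 73, 1305]);
translate([1639, 0, 0]) cube([73, 73, 1305]);
translate([73, 0, 212]) cube([1566, 73, 71]);
translate([73, 0, 1061]) cube([1566, 73, 71]);
translate([118, 73, 78]) cube([93, 16, 1249]);
translate([256, 73, 78]) cube([93, 16, 1249]);
translate([394, 73, 78]) cube([93, 16, 1249]);
translate([532, 73, 78]) cube([93, 16, 1249]);
translate([670, 73, 78]) cube([93, 16, 1249]);
translate([808, 73, 78]) cube([93, 16, 1249]);
translate([946, 73, 78]) cube([93, 16, 1249]);
translate([1084, 73, 78]) cube([93, 16, 1249]);
translate([1222, 73, 78]) cube([93, 16, 1249]);
translate([1360, 73, 78]) cube([93, 16, 1249]);
translate([1498, 73, 78]) cube([93, 16, 1249]);


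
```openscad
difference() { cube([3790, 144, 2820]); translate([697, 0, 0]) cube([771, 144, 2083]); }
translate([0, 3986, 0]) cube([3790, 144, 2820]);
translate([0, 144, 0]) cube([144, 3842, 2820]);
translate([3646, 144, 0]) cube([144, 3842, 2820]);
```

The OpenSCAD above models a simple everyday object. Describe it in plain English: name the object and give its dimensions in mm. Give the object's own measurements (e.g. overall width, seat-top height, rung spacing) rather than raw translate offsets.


A single room: four walls, each 2820 mm tall and 144 mm thick, enclosing an outside footprint 3790×4130 mm (x × y), no floor or roof. The front and back walls (−y and +y sides) run the full x-width; the side walls fit between their inner faces. A door opening 771 mm wide and 2083 mm tall is cut through the front wall from the floor up, its −x edge 697 mm from the wall's −x end.


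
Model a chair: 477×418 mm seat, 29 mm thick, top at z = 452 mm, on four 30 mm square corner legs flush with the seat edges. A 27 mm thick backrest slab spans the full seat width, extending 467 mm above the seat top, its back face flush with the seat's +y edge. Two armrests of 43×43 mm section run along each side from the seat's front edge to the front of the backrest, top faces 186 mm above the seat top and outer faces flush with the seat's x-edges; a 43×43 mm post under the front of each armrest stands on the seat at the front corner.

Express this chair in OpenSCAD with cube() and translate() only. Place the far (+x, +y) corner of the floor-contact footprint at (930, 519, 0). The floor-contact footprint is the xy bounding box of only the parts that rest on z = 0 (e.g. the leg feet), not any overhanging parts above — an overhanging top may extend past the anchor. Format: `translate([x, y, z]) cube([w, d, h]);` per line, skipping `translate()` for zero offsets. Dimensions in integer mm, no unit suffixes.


translate([453, 101, 423]) cube([477, 418, 29]);
translate([453, 101, 0]) cube([30, 30, 423]);
translate([900, 101, 0]) cube([30, 30, 423]);
translate([453, 489, 0]) cube([30, 30, 423]);
translate([900, 489, 0]) cube([30, 30, 423]);
translate([453, 492, 452]) cube([477, 27, 467]);
translate([453, 101, 595]) cube([43, 391, 43]);
translate([887, 101, 595]) cube([43, 391, 43]);
translate([453, 101, 452]) cube([43, 43, 143]);
translate([887, 101, 452]) cube([43, 43, 143]);


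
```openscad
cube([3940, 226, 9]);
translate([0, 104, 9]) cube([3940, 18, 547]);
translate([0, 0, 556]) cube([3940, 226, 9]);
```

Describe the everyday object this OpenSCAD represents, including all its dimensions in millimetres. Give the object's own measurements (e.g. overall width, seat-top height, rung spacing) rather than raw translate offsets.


An I-beam lying along x, 3940 mm long. Overall section height 565 mm. Two flanges 226 mm wide (y) and 9 mm thick, one on the floor and one at the top; a web 18 mm thick runs between them, centred on the flange width.


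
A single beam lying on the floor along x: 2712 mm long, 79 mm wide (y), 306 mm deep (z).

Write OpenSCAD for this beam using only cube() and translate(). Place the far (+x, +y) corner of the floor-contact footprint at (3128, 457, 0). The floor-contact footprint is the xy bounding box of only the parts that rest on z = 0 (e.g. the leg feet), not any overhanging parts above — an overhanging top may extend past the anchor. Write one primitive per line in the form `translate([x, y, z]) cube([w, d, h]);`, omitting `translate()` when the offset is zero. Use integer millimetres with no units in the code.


translate([416, 378, 0]) cube([2712, 79, 306]);


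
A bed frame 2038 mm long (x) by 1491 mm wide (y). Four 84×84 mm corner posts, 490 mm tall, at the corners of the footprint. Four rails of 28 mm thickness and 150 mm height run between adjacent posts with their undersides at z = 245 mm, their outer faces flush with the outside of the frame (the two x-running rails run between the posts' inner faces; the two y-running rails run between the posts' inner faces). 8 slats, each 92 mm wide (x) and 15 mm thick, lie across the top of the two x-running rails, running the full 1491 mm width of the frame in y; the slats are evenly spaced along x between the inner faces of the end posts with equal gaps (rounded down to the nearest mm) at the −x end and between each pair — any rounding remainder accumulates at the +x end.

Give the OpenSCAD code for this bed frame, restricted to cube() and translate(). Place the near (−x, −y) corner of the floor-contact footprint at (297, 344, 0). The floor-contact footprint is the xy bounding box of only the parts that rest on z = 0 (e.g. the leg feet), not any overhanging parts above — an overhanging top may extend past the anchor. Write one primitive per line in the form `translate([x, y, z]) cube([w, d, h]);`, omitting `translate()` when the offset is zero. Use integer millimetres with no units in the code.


// slat z = rail_z + rail_h = 245 + 150 = 395
// slat gap = ⌊(1870 − 8·92) / 9⌋ = 126
translate([297, 344, 0]) cube([84, 84, 490]);
translate([297, 1751, 0]) cube([84, 84, 490]);
translate([2251, 344, 0]) cube([84, 84, 490]);
translate([2251, 1751, 0]) cube([84, 84, 490]);
translate([381, 344, 245]) cube([1870, 28, 150]);
translate([381, 1807, 245]) cube([1870, 28, 150]);
translate([297, 428, 245]) cube([28, 1323, 150]);
translate([2307, 428, 245]) cube([28, 1323, 150]);
translate([507, 344, 395]) cube([92, 1491, 15]);
translate([725, 344, 395]) cube([92, 1491, 15]);
translate([943, 344, 395]) cube([92, 1491, 15]);
translate([1161, 344, 395]) cube([92, 1491, 15]);
translate([1379, 344, 395]) cube([92, 1491, 15]);
translate([1597, 344, 395]) cube([92, 1491, 15]);
translate([1815, 344, 395]) cube([92, 1491, 15]);
translate([2033, 344, 395]) cube([92, 1491, 15]);


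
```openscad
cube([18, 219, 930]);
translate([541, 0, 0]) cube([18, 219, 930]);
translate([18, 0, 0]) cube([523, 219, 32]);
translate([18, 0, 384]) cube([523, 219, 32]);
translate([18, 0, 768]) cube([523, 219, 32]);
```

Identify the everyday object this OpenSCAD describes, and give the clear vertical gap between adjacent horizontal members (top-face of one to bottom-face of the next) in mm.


A bookshelf. The clear shelf gap is 352 mm.

Two tall side panels with 3 horizontal boards between them — a bookshelf. The first two shelf undersides are at z = 0 and z = 384; with shelf thickness 32, the clear gap is 384 − 0 − 32 = 352 mm.


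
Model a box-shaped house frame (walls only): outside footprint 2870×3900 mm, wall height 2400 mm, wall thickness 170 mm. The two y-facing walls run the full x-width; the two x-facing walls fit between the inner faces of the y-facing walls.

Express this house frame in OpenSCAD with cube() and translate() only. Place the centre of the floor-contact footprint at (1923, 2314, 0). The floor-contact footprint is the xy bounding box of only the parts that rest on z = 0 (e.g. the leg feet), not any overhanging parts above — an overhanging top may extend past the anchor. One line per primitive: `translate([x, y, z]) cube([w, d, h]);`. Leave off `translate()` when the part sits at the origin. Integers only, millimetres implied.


translate([488, 364, 0]) cube([2870, 170, 2400]);
translate([488, 4094, 0]) cube([2870, 170, 2400]);
translate([488, 534, 0]) cube([170, 3560, 2400]);
translate([3188, 534, 0]) cube([170, 3560, 2400]);


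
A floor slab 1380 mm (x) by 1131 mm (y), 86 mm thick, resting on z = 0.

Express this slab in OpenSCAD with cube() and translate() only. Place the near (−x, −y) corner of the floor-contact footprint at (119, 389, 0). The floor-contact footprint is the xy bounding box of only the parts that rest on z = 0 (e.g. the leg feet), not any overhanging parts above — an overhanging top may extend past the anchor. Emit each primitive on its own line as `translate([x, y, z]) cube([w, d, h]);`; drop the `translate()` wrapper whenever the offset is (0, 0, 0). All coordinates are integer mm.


translate([119, 389, 0]) cube([1380, 1131, 86]);


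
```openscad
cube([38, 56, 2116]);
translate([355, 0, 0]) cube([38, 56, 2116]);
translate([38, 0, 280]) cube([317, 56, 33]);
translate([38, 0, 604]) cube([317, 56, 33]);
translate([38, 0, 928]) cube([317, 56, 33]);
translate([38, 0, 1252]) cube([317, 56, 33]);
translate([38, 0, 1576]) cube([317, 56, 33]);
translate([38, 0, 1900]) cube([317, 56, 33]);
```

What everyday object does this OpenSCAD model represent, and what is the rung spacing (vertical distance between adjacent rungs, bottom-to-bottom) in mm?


A ladder. The rung spacing is 324 mm.

Two tall 38×56 posts with 6 short bars between them — a ladder. Adjacent rungs sit at z = 280 and z = 604, so the spacing is 604 − 280 = 324 mm.


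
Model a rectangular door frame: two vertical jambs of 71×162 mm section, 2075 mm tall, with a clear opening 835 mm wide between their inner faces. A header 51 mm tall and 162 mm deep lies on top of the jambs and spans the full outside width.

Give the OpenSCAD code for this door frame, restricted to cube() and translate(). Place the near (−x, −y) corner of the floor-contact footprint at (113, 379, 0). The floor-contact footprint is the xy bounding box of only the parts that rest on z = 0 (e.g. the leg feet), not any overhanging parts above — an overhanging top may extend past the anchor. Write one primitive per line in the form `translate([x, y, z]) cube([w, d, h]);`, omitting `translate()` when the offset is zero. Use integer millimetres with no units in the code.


translate([113, 379, 0]) cube([71, 162, 2075]);
translate([1019, 379, 0]) cube([71, 162, 2075]);
translate([113, 379, 2075]) cube([977, 162, 51]);


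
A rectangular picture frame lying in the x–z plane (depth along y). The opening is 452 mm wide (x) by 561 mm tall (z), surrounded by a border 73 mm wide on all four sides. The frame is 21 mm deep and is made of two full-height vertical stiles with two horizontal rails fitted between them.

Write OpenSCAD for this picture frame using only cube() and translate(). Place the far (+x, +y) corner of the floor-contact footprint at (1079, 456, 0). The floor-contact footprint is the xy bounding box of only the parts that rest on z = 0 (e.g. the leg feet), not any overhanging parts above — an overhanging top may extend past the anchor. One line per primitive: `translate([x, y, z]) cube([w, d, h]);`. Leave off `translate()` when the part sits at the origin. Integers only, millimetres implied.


translate([481, 435, 0]) cube([73, 21, 707]);
translate([1006, 435, 0]) cube([73, 21, 707]);
translate([554, 435, 0]) cube([452, 21, 73]);
translate([554, 435, 634]) cube([452, 21, 73]);


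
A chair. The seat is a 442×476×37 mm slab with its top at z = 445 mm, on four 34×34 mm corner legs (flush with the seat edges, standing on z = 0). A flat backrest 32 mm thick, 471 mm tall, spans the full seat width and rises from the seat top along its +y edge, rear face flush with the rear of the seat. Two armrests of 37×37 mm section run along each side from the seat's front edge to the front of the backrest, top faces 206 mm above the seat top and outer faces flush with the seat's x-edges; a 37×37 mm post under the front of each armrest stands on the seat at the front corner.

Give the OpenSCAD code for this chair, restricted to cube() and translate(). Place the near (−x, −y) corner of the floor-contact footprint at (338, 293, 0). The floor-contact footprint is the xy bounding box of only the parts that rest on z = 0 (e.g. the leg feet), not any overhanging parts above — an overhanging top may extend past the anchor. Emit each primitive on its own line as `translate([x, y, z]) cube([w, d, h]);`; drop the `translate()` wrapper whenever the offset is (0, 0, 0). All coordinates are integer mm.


// leg_h = 445 - 37 = 408
// arm post h = 206 - 37 = 169
translate([338, 293, 408]) cube([442, 476, 37]);
translate([338, 293, 0]) cube([34, 34, 408]);
translate([746, 293, 0]) cube([34, 34, 408]);
translate([338, 735, 0]) cube([34, 34, 408]);
translate([746, 735, 0]) cube([34, 34, 408]);
translate([338, 737, 445]) cube([442, 32, 471]);
translate([338, 293, 614]) cube([37, 444, 37]);
translate([743, 293, 614]) cube([37, 444, 37]);
translate([338, 293, 445]) cube([37, 37, 169]);
translate([743, 293, 445]) cube([37, 37, 169]);


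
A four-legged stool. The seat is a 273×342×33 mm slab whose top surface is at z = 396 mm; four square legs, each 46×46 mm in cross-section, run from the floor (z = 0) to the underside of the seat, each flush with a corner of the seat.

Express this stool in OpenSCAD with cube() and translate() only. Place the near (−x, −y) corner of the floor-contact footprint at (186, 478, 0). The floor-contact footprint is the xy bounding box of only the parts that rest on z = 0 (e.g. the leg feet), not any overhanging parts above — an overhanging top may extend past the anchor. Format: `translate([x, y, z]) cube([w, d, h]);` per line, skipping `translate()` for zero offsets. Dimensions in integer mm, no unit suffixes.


translate([186, 478, 363]) cube([273, 342, 33]);
translate([186, 478, 0]) cube([46, 46, 363]);
translate([413, 478, 0]) cube([46, 46, 363]);
translate([186, 774, 0]) cube([46, 46, 363]);
translate([413, 774, 0]) cube([46, 46, 363]);


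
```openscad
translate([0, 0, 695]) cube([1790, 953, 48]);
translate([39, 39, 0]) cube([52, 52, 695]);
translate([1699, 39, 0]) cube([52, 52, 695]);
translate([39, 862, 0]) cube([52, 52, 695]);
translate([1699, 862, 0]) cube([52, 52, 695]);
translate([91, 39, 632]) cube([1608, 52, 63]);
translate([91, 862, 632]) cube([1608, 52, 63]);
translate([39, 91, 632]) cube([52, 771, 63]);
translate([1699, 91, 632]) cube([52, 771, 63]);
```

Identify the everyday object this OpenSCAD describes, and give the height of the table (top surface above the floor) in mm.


A table. The table height is 743 mm.

A 1790×953×48 slab sits at z = 695 on four 52 mm square posts — a table. The top surface is at 695 + 48 = 743 mm.


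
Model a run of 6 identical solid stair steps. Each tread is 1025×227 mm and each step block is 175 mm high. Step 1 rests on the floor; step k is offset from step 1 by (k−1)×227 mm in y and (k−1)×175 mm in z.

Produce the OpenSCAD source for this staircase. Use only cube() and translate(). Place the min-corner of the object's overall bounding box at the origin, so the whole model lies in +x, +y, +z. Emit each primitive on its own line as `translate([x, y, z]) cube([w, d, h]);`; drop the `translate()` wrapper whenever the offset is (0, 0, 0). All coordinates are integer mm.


cube([1025, 227, 175]);
translate([0, 227, 175]) cube([1025, 227, 175]);
translate([0, 454, 350]) cube([1025, 227, 175]);
translate([0, 681, 525]) cube([1025, 227, 175]);
translate([0, 908, 700]) cube([1025, 227, 175]);
translate([0, 1135, 875]) cube([1025, 227, 175]);


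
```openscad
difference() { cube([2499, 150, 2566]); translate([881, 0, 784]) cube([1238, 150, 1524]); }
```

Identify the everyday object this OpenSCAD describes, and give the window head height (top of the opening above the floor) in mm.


A wall with a window opening. The window head height is 2308 mm.

A wall with a rectangular opening subtracted — a window. Sill at z = 784, opening 1524 mm tall, so the head is at 784 + 1524 = 2308 mm.


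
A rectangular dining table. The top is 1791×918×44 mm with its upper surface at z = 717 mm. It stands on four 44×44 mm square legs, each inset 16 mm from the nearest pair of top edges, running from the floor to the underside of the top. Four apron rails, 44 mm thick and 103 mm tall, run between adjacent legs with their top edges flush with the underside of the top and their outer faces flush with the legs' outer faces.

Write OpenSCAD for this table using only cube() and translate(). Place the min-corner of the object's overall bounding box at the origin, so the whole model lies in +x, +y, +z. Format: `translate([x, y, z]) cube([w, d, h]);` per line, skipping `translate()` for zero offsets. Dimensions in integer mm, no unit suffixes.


translate([0, 0, 673]) cube([1791, 918, 44]);
translate([16, 16, 0]) cube([44, 44, 673]);
translate([1731, 16, 0]) cube([44, 44, 673]);
translate([16, 858, 0]) cube([44, 44, 673]);
translate([1731, 858, 0]) cube([44, 44, 673]);
translate([60, 16, 570]) cube([1671, 44, 103]);
translate([60, 858, 570]) cube([1671, 44, 103]);
translate([16, 60, 570]) cube([44, 798, 103]);
translate([1731, 60, 570]) cube([44, 798, 103]);


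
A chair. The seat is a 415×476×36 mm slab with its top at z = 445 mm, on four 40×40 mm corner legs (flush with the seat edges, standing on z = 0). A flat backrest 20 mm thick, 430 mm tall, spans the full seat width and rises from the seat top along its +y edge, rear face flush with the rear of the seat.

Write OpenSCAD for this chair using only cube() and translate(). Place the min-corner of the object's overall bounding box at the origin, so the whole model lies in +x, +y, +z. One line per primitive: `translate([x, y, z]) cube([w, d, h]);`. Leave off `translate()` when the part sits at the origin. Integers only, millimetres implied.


translate([0, 0, 409]) cube([415, 476, 36]);
cube([40, 40, 409]);
translate([375, 0, 0]) cube([40, 40, 409]);
translate([0, 436, 0]) cube([40, 40, 409]);
translate([375, 436, 0]) cube([40, 40, 409]);
translate([0, 456, 445]) cube([415, 20, 430]);


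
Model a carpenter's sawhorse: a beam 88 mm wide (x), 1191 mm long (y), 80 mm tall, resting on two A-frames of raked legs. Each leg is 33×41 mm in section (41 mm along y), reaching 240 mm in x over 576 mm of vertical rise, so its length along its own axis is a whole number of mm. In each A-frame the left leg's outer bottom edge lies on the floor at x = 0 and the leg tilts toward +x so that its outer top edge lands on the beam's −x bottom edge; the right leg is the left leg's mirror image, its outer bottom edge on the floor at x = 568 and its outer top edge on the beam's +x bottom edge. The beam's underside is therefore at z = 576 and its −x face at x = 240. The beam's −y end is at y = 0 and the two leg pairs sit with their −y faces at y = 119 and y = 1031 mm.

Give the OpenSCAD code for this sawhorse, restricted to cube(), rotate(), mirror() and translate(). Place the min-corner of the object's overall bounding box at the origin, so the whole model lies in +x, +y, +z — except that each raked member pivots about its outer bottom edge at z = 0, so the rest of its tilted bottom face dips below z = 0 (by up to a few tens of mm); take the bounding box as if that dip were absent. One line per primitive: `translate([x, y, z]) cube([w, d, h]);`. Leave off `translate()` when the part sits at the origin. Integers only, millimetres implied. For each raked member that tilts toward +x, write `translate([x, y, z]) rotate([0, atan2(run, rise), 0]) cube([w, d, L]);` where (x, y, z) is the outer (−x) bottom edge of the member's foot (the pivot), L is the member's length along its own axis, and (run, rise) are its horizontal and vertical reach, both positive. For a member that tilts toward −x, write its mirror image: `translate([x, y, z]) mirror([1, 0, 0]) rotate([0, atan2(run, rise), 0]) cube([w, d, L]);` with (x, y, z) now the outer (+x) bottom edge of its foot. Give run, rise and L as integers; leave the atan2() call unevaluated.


translate([240, 0, 576]) cube([88, 1191, 80]);
translate([0, 119, 0]) rotate([0, atan2(240, 576), 0]) cube([33, 41, 624]);
translate([568, 119, 0]) mirror([1, 0, 0]) rotate([0, atan2(240, 576), 0]) cube([33, 41, 624]);
translate([0, 1031, 0]) rotate([0, atan2(240, 576), 0]) cube([33, 41, 624]);
translate([568, 1031, 0]) mirror([1, 0, 0]) rotate([0, atan2(240, 576), 0]) cube([33, 41, 624]);


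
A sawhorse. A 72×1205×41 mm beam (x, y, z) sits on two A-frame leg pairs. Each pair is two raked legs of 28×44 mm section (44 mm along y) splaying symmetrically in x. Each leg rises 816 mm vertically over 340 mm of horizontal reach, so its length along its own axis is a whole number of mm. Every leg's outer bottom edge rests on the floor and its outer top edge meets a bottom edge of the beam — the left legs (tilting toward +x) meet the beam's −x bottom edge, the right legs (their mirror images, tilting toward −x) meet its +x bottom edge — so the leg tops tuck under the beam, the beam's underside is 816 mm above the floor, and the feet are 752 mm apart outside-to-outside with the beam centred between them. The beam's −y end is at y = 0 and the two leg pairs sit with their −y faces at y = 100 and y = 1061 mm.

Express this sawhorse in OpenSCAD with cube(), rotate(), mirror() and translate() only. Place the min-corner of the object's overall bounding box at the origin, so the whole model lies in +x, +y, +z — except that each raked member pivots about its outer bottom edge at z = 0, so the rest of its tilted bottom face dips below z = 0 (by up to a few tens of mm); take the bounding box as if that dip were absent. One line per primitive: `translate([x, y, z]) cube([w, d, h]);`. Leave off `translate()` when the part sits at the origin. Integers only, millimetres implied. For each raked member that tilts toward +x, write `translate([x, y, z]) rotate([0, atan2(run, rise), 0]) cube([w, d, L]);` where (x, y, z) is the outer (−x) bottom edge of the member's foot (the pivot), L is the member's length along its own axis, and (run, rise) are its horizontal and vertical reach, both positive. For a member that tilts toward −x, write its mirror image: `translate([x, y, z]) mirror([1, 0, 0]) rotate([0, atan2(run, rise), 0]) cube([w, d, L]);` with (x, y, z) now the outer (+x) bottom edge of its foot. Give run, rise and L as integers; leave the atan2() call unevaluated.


translate([340, 0, 816]) cube([72, 1205, 41]);
translate([0, 100, 0]) rotate([0, atan2(340, 816), 0]) cube([28, 44, 884]);
translate([752, 100, 0]) mirror([1, 0, 0]) rotate([0, atan2(340, 816), 0]) cube([28, 44, 884]);
translate([0, 1061, 0]) rotate([0, atan2(340, 816), 0]) cube([28, 44, 884]);
translate([752, 1061, 0]) mirror([1, 0, 0]) rotate([0, atan2(340, 816), 0]) cube([28, 44, 884]);


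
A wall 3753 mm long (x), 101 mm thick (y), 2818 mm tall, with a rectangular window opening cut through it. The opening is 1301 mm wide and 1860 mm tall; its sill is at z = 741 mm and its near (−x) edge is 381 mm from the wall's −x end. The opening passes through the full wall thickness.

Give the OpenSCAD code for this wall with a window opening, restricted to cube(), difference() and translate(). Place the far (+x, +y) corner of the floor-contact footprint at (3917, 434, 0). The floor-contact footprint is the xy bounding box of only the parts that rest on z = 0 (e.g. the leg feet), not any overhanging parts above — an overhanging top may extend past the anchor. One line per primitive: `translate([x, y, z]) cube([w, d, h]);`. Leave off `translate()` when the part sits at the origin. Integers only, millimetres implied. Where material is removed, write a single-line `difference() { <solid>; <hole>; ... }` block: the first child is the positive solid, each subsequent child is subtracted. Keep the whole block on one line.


difference() { translate([164, 333, 0]) cube([3753, 101, 2818]); translate([545, 333, 741]) cube([1301, 101, 1860]); }


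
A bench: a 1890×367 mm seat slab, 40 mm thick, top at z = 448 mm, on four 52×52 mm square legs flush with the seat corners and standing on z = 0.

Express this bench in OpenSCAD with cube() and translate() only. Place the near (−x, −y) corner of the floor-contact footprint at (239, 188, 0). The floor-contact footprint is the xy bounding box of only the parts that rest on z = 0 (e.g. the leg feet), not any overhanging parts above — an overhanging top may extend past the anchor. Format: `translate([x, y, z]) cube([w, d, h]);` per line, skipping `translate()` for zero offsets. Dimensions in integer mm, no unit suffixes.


// leg_h = 448 − 40 = 408
translate([239, 188, 408]) cube([1890, 367, 40]);
translate([239, 188, 0]) cube([52, 52, 408]);
translate([239, 503, 0]) cube([52, 52, 408]);
translate([2077, 188, 0]) cube([52, 52, 408]);
translate([2077, 503, 0]) cube([52, 52, 408]);


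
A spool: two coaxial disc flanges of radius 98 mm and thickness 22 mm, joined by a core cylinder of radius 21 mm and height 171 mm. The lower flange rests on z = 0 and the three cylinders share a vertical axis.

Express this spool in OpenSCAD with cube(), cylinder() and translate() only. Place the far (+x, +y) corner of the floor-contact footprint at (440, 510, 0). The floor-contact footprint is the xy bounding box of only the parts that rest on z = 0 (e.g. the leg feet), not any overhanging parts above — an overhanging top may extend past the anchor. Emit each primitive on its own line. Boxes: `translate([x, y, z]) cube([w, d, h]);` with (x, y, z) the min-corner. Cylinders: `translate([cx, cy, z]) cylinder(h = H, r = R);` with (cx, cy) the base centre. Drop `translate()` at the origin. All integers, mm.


translate([342, 412, 0]) cylinder(h = 22, r = 98);
translate([342, 412, 22]) cylinder(h = 171, r = 21);
translate([342, 412, 193]) cylinder(h = 22, r = 98);


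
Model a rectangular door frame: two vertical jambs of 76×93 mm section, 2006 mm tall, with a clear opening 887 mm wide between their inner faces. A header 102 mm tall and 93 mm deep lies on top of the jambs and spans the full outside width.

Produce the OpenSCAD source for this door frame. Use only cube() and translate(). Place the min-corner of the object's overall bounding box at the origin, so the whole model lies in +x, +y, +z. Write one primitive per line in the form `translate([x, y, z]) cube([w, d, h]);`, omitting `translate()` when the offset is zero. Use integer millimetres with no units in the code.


cube([76, 93, 2006]);
translate([963, 0, 0]) cube([76, 93, 2006]);
translate([0, 0, 2006]) cube([1039, 93, 102]);


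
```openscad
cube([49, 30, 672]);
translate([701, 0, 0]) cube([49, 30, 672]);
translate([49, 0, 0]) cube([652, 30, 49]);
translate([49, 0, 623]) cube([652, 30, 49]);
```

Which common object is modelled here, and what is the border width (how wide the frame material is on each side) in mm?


A picture frame. The border width is 49 mm.

Four thin pieces enclosing a rectangular opening — a picture frame. The two full-height stiles are 672 mm tall; the top rail sits at z = 623 and is 49 mm tall, so the border above the opening is 672 − 623 = 49 mm, matching the stile x-width.


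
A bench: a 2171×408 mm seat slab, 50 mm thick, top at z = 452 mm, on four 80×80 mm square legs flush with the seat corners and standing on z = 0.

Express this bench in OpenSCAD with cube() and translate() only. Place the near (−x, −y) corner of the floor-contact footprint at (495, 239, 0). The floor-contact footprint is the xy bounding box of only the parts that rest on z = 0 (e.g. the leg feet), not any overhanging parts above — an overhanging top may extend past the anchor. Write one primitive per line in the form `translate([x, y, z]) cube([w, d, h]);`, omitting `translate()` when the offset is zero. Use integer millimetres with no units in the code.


translate([495, 239, 402]) cube([2171, 408, 50]);
translate([495, 239, 0]) cube([80, 80, 402]);
translate([495, 567, 0]) cube([80, 80, 402]);
translate([2586, 239, 0]) cube([80, 80, 402]);
translate([2586, 567, 0]) cube([80, 80, 402]);


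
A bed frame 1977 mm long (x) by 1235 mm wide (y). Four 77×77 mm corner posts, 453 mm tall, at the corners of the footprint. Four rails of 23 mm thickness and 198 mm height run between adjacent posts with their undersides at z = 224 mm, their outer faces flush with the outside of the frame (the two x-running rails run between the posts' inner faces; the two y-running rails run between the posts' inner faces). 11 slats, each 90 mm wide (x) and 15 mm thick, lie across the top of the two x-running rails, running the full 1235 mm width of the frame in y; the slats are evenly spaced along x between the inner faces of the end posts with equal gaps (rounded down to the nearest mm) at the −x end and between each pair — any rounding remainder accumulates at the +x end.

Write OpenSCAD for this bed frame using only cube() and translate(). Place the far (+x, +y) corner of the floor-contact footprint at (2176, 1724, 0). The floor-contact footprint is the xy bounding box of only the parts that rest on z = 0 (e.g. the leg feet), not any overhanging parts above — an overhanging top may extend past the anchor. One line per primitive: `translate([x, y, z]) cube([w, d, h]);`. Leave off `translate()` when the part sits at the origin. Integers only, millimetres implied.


translate([199, 489, 0]) cube([77, 77, 453]);
translate([199, 1647, 0]) cube([77, 77, 453]);
translate([2099, 489, 0]) cube([77, 77, 453]);
translate([2099, 1647, 0]) cube([77, 77, 453]);
translate([276, 489, 224]) cube([1823, 23, 198]);
translate([276, 1701, 224]) cube([1823, 23, 198]);
translate([199, 566, 224]) cube([23, 1081, 198]);
translate([2153, 566, 224]) cube([23, 1081, 198]);
translate([345, 489, 422]) cube([90, 1235, 15]);
translate([504, 489, 422]) cube([90, 1235, 15]);
translate([663, 489, 422]) cube([90, 1235, 15]);
translate([822, 489, 422]) cube([90, 1235, 15]);
translate([981, 489, 422]) cube([90, 1235, 15]);
translate([1140, 489, 422]) cube([90, 1235, 15]);
translate([1299, 489, 422]) cube([90, 1235, 15]);
translate([1458, 489, 422]) cube([90, 1235, 15]);
translate([1617, 489, 422]) cube([90, 1235, 15]);
translate([1776, 489, 422]) cube([90, 1235, 15]);
translate([1935, 489, 422]) cube([90, 1235, 15]);


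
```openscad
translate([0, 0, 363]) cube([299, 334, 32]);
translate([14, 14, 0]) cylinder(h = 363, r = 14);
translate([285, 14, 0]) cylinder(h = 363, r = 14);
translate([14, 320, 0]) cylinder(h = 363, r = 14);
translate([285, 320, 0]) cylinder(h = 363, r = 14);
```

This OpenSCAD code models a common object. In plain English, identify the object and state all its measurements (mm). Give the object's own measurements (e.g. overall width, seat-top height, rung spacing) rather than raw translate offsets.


A simple wooden stool: a rectangular seat 299 mm (x) by 334 mm (y), 32 mm thick, top face at z = 395 mm, on four round legs, each 28 mm in diameter. The legs rest on z = 0, each leg's axis is inset half a diameter from the nearest pair of seat edges (so the leg's bounding box is flush with the corner).


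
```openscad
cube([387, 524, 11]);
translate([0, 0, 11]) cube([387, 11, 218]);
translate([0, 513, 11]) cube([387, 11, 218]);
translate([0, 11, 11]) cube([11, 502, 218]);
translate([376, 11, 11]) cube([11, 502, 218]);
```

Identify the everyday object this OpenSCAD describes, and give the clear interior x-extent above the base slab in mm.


An open box. The internal width is 365 mm.

A 387×524 base slab with four walls standing on it — an open box. The base is 387 mm wide and the walls are 11 mm thick, so the internal width is 387 − 2 × 11 = 365 mm.


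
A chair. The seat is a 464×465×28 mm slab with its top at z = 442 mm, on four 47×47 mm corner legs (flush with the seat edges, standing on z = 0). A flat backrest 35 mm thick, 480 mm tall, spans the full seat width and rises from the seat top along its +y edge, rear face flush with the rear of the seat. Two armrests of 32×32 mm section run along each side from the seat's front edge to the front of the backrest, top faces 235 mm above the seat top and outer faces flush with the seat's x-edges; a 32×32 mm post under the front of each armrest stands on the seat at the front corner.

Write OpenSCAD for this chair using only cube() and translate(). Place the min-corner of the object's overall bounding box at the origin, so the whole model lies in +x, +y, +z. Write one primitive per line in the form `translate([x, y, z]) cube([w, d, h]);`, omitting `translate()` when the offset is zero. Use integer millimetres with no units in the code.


translate([0, 0, 414]) cube([464, 465, 28]);
cube([47, 47, 414]);
translate([417, 0, 0]) cube([47, 47, 414]);
translate([0, 418, 0]) cube([47, 47, 414]);
translate([417, 418, 0]) cube([47, 47, 414]);
translate([0, 430, 442]) cube([464, 35, 480]);
translate([0, 0, 645]) cube([32, 430, 32]);
translate([432, 0, 645]) cube([32, 430, 32]);
translate([0, 0, 442]) cube([32, 32, 203]);
translate([432, 0, 442]) cube([32, 32, 203]);


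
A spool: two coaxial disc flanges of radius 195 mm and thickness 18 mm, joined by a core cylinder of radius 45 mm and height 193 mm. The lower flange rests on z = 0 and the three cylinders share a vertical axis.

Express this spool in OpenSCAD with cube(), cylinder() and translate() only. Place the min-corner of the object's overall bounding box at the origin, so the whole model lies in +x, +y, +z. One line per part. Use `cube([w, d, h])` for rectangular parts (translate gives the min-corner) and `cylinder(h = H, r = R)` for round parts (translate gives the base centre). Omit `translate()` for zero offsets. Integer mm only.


translate([195, 195, 0]) cylinder(h = 18, r = 195);
translate([195, 195, 18]) cylinder(h = 193, r = 45);
translate([195, 195, 211]) cylinder(h = 18, r = 195);


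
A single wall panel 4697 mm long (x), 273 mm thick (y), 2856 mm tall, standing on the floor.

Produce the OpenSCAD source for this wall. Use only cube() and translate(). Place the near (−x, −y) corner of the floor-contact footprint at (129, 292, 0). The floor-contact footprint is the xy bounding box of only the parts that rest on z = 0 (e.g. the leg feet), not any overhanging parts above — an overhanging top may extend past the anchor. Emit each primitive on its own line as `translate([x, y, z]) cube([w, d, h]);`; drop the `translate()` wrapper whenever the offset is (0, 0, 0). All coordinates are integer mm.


translate([129, 292, 0]) cube([4697, 273, 2856]);


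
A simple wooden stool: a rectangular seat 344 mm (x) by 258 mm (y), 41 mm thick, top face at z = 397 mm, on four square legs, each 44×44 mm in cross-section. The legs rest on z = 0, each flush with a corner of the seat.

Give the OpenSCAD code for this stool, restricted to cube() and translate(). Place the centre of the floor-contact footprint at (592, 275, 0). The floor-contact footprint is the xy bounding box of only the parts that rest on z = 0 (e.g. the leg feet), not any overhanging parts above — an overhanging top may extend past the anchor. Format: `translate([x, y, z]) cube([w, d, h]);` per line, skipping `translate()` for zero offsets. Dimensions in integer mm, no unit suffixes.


translate([420, 146, 356]) cube([344, 258, 41]);
translate([420, 146, 0]) cube([44, 44, 356]);
translate([720, 146, 0]) cube([44, 44, 356]);
translate([420, 360, 0]) cube([44, 44, 356]);
translate([720, 360, 0]) cube([44, 44, 356]);


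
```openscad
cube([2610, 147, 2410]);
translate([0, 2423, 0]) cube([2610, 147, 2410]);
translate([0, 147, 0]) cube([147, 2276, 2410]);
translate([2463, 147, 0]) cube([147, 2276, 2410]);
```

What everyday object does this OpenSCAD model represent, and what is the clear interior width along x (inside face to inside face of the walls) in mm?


A house (or room) frame. The interior width is 2316 mm.

Four 2410 mm walls enclosing a rectangle with no floor or roof — a room or house frame. Outside width is 2610 mm and wall thickness is 147 mm, so the interior width is 2610 − 2 × 147 = 2316 mm.


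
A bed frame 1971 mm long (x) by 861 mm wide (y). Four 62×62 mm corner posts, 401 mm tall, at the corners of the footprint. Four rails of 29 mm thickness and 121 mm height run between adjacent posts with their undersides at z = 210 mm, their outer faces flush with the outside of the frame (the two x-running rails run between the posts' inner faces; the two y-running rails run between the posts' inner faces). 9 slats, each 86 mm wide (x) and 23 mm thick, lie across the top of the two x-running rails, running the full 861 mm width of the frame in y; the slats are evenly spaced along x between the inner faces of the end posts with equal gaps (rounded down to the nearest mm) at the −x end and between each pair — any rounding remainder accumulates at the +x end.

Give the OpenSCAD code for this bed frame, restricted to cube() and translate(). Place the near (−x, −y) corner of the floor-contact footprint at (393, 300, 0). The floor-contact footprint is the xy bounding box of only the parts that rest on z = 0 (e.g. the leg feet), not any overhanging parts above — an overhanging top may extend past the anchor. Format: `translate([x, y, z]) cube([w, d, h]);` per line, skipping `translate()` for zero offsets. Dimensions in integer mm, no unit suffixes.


translate([393, 300, 0]) cube([62, 62, 401]);
translate([393, 1099, 0]) cube([62, 62, 401]);
translate([2302, 300, 0]) cube([62, 62, 401]);
translate([2302, 1099, 0]) cube([62, 62, 401]);
translate([455, 300, 210]) cube([1847, 29, 121]);
translate([455, 1132, 210]) cube([1847, 29, 121]);
translate([393, 362, 210]) cube([29, 737, 121]);
translate([2335, 362, 210]) cube([29, 737, 121]);
translate([562, 300, 331]) cube([86, 861, 23]);
translate([755, 300, 331]) cube([86, 861, 23]);
translate([948, 300, 331]) cube([86, 861, 23]);
translate([1141, 300, 331]) cube([86, 861, 23]);
translate([1334, 300, 331]) cube([86, 861, 23]);
translate([1527, 300, 331]) cube([86, 861, 23]);
translate([1720, 300, 331]) cube([86, 861, 23]);
translate([1913, 300, 331]) cube([86, 861, 23]);
translate([2106, 300, 331]) cube([86, 861, 23]);


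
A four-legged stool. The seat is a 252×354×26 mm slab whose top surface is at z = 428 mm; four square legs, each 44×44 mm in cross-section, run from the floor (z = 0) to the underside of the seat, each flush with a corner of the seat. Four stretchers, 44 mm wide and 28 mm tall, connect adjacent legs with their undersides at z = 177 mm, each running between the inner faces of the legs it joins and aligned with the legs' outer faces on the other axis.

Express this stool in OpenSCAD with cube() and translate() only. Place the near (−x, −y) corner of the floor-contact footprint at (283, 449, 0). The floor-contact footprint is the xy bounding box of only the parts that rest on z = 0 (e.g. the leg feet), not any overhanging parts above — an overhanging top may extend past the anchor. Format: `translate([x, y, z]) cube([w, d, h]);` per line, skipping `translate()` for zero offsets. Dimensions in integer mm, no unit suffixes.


translate([283, 449, 402]) cube([252, 354, 26]);
translate([283, 449, 0]) cube([44, 44, 402]);
translate([491, 449, 0]) cube([44, 44, 402]);
translate([283, 759, 0]) cube([44, 44, 402]);
translate([491, 759, 0]) cube([44, 44, 402]);
translate([327, 449, 177]) cube([164, 44, 28]);
translate([327, 759, 177]) cube([164, 44, 28]);
translate([283, 493, 177]) cube([44, 266, 28]);
translate([491, 493, 177]) cube([44, 266, 28]);
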